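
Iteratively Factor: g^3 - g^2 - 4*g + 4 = (g - 2)*(g^2 + g - 2) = (g - 2)*(g - 1)*(g + 2)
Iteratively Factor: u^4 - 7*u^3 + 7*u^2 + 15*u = (u + 1)*(u^3 - 8*u^2 + 15*u) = u*(u + 1)*(u^2 - 8*u + 15) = u*(u - 5)*(u + 1)*(u - 3)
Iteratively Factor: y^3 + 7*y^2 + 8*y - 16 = (y - 1)*(y^2 + 8*y + 16) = (y - 1)*(y + 4)*(y + 4)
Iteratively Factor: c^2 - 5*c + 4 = (c - 1)*(c - 4)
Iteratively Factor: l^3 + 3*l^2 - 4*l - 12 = (l + 3)*(l^2 - 4) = (l - 2)*(l + 3)*(l + 2)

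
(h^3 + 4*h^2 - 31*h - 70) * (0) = 0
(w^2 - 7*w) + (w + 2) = w^2 - 6*w + 2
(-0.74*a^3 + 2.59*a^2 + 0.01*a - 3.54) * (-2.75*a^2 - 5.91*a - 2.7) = 2.035*a^5 - 2.7491*a^4 - 13.3364*a^3 + 2.6829*a^2 + 20.8944*a + 9.558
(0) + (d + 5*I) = d + 5*I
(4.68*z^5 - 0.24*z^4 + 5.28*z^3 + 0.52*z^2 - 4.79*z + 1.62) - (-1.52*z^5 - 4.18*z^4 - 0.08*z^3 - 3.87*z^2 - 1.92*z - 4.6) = 6.2*z^5 + 3.94*z^4 + 5.36*z^3 + 4.39*z^2 - 2.87*z + 6.22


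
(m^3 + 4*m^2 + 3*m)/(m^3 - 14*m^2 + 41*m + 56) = m*(m + 3)/(m^2 - 15*m + 56)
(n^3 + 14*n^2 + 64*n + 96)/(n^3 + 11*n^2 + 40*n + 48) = (n + 6)/(n + 3)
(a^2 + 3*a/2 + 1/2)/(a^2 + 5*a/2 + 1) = (a + 1)/(a + 2)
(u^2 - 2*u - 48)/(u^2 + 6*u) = (u - 8)/u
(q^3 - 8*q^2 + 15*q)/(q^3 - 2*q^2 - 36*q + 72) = q*(q^2 - 8*q + 15)/(q^3 - 2*q^2 - 36*q + 72)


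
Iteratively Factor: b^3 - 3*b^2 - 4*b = (b + 1)*(b^2 - 4*b) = (b - 4)*(b + 1)*(b)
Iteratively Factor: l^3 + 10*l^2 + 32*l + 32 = (l + 2)*(l^2 + 8*l + 16) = (l + 2)*(l + 4)*(l + 4)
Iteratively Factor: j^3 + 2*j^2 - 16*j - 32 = (j + 4)*(j^2 - 2*j - 8) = (j - 4)*(j + 4)*(j + 2)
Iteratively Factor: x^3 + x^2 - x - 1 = (x - 1)*(x^2 + 2*x + 1) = (x - 1)*(x + 1)*(x + 1)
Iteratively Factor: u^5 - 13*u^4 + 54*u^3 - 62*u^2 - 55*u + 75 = (u + 1)*(u^4 - 14*u^3 + 68*u^2 - 130*u + 75) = (u - 5)*(u + 1)*(u^3 - 9*u^2 + 23*u - 15) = (u - 5)*(u - 3)*(u + 1)*(u^2 - 6*u + 5) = (u - 5)*(u - 3)*(u - 1)*(u + 1)*(u - 5)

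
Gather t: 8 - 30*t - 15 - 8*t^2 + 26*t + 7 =-8*t^2 - 4*t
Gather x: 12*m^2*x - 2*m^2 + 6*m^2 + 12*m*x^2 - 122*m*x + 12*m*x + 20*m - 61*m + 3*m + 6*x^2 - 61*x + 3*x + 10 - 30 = 4*m^2 - 38*m + x^2*(12*m + 6) + x*(12*m^2 - 110*m - 58) - 20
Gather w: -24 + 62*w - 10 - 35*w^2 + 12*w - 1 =-35*w^2 + 74*w - 35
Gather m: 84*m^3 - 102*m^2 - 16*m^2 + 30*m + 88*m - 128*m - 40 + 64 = 84*m^3 - 118*m^2 - 10*m + 24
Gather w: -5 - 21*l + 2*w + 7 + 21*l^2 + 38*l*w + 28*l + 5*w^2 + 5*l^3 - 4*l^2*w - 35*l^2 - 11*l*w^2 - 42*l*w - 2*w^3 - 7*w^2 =5*l^3 - 14*l^2 + 7*l - 2*w^3 + w^2*(-11*l - 2) + w*(-4*l^2 - 4*l + 2) + 2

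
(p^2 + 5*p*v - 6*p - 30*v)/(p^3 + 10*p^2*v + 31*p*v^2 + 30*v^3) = (p - 6)/(p^2 + 5*p*v + 6*v^2)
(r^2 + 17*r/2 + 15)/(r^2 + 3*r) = (r^2 + 17*r/2 + 15)/(r*(r + 3))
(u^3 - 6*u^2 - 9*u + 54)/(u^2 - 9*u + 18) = u + 3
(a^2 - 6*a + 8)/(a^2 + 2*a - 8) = (a - 4)/(a + 4)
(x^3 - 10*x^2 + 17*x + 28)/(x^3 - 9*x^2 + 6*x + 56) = (x + 1)/(x + 2)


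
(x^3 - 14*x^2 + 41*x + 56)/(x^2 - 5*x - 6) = (x^2 - 15*x + 56)/(x - 6)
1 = 1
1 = 1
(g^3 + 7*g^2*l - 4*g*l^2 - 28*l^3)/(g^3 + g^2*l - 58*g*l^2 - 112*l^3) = (g - 2*l)/(g - 8*l)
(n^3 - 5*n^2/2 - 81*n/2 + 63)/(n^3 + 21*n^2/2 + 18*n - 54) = (n - 7)/(n + 6)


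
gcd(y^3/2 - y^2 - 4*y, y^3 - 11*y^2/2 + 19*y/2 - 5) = 1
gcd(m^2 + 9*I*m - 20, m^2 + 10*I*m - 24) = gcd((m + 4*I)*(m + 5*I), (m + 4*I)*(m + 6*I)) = m + 4*I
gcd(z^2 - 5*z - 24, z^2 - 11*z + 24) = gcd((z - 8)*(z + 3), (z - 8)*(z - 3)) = z - 8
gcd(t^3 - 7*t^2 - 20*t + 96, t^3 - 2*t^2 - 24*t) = t + 4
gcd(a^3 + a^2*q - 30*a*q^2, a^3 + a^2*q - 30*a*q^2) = -a^3 - a^2*q + 30*a*q^2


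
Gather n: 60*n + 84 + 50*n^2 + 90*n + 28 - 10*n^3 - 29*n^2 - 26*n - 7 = -10*n^3 + 21*n^2 + 124*n + 105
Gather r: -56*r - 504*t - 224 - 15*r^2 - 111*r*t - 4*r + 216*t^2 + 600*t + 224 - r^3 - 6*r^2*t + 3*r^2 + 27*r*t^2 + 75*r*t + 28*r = -r^3 + r^2*(-6*t - 12) + r*(27*t^2 - 36*t - 32) + 216*t^2 + 96*t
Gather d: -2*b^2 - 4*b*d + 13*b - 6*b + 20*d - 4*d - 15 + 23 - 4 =-2*b^2 + 7*b + d*(16 - 4*b) + 4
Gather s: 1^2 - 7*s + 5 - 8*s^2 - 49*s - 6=-8*s^2 - 56*s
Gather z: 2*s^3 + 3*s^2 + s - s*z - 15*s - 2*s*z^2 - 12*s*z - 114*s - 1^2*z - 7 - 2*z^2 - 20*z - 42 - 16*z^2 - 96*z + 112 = 2*s^3 + 3*s^2 - 128*s + z^2*(-2*s - 18) + z*(-13*s - 117) + 63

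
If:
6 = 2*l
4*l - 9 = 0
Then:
No Solution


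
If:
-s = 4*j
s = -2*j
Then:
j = 0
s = 0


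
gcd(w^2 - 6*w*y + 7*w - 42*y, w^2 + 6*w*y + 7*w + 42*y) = w + 7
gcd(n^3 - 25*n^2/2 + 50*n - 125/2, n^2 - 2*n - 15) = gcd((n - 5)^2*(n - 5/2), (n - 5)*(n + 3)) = n - 5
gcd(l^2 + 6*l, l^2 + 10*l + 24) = l + 6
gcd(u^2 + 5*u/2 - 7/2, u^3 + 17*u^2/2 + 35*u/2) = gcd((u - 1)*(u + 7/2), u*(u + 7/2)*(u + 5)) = u + 7/2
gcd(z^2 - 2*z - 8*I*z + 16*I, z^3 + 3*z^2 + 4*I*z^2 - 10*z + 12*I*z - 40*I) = z - 2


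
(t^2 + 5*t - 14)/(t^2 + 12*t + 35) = (t - 2)/(t + 5)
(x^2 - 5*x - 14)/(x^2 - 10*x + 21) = (x + 2)/(x - 3)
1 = 1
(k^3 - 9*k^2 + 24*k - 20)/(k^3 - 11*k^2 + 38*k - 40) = (k - 2)/(k - 4)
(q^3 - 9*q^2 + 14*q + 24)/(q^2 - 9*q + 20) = (q^2 - 5*q - 6)/(q - 5)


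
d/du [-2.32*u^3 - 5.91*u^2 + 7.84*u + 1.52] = -6.96*u^2 - 11.82*u + 7.84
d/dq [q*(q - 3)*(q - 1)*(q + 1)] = 4*q^3 - 9*q^2 - 2*q + 3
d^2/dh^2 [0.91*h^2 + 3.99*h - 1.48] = 1.82000000000000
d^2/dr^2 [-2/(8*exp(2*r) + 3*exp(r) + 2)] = 2*(-2*(16*exp(r) + 3)^2*exp(r) + (32*exp(r) + 3)*(8*exp(2*r) + 3*exp(r) + 2))*exp(r)/(8*exp(2*r) + 3*exp(r) + 2)^3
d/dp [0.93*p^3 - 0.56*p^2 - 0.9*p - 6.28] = 2.79*p^2 - 1.12*p - 0.9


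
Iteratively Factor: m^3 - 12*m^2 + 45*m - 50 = (m - 2)*(m^2 - 10*m + 25) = (m - 5)*(m - 2)*(m - 5)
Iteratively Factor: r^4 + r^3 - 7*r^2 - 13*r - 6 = (r + 1)*(r^3 - 7*r - 6) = (r - 3)*(r + 1)*(r^2 + 3*r + 2) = (r - 3)*(r + 1)*(r + 2)*(r + 1)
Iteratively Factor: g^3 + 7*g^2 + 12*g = (g + 3)*(g^2 + 4*g) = g*(g + 3)*(g + 4)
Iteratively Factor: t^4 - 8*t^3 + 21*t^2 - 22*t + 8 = (t - 1)*(t^3 - 7*t^2 + 14*t - 8) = (t - 2)*(t - 1)*(t^2 - 5*t + 4) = (t - 4)*(t - 2)*(t - 1)*(t - 1)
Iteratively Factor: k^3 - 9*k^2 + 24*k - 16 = (k - 4)*(k^2 - 5*k + 4) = (k - 4)*(k - 1)*(k - 4)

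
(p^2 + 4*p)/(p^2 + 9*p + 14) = p*(p + 4)/(p^2 + 9*p + 14)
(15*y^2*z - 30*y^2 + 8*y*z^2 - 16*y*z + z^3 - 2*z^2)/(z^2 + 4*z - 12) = (15*y^2 + 8*y*z + z^2)/(z + 6)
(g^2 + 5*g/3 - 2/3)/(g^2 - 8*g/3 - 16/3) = (-3*g^2 - 5*g + 2)/(-3*g^2 + 8*g + 16)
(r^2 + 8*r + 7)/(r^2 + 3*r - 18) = (r^2 + 8*r + 7)/(r^2 + 3*r - 18)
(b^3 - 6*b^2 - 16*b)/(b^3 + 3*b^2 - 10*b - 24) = b*(b - 8)/(b^2 + b - 12)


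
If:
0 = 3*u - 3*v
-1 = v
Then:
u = -1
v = -1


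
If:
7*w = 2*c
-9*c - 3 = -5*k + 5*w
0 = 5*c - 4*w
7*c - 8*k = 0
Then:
No Solution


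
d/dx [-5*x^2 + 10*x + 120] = 10 - 10*x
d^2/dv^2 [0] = 0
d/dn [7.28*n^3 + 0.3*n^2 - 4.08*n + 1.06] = 21.84*n^2 + 0.6*n - 4.08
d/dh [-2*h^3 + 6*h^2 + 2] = 6*h*(2 - h)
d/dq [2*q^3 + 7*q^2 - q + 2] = 6*q^2 + 14*q - 1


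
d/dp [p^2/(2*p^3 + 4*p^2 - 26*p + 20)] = p*(-p^3 - 13*p + 20)/(2*(p^6 + 4*p^5 - 22*p^4 - 32*p^3 + 209*p^2 - 260*p + 100))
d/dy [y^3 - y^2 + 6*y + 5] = 3*y^2 - 2*y + 6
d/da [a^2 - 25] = 2*a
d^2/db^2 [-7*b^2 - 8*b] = -14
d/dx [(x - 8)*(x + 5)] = 2*x - 3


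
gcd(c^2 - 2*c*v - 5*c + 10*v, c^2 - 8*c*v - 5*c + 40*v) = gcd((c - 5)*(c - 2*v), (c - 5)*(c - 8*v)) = c - 5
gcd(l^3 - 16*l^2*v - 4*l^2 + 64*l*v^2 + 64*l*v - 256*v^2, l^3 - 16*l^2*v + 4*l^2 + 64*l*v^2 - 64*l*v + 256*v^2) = l^2 - 16*l*v + 64*v^2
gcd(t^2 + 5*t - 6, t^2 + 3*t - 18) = t + 6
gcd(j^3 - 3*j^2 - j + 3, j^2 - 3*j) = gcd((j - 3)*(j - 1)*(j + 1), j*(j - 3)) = j - 3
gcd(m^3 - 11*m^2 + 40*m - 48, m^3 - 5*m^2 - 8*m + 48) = m^2 - 8*m + 16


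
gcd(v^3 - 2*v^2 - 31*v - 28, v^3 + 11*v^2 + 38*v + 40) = v + 4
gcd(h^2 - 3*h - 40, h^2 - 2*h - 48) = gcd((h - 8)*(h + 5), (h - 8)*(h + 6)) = h - 8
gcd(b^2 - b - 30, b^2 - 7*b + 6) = b - 6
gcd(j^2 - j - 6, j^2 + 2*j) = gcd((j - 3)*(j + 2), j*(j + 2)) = j + 2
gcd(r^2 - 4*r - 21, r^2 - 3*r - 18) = r + 3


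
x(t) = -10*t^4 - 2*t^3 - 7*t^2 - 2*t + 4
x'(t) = -40*t^3 - 6*t^2 - 14*t - 2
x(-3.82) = -2108.40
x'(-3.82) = 2193.64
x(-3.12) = -944.74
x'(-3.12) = 1198.13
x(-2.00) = -164.00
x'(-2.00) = 322.00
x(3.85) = -2418.66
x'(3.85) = -2427.50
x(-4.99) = -6111.97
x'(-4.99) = 4888.52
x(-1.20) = -20.96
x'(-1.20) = 75.28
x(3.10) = -1052.57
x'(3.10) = -1294.70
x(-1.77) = -101.45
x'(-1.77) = 225.79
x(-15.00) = -501041.00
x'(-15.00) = 133858.00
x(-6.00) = -12764.00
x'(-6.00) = 8506.00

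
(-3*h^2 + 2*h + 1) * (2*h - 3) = -6*h^3 + 13*h^2 - 4*h - 3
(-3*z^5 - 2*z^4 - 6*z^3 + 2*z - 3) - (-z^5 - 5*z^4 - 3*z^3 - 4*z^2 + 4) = -2*z^5 + 3*z^4 - 3*z^3 + 4*z^2 + 2*z - 7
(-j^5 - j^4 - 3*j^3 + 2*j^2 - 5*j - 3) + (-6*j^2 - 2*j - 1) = -j^5 - j^4 - 3*j^3 - 4*j^2 - 7*j - 4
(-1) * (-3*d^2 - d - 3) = 3*d^2 + d + 3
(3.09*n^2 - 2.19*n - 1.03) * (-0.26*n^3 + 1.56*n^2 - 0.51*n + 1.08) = -0.8034*n^5 + 5.3898*n^4 - 4.7245*n^3 + 2.8473*n^2 - 1.8399*n - 1.1124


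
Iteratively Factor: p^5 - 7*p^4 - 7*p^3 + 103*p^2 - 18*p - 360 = (p - 4)*(p^4 - 3*p^3 - 19*p^2 + 27*p + 90) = (p - 4)*(p + 2)*(p^3 - 5*p^2 - 9*p + 45) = (p - 5)*(p - 4)*(p + 2)*(p^2 - 9) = (p - 5)*(p - 4)*(p + 2)*(p + 3)*(p - 3)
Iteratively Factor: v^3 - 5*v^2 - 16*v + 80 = (v - 4)*(v^2 - v - 20) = (v - 4)*(v + 4)*(v - 5)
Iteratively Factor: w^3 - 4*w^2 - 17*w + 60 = (w + 4)*(w^2 - 8*w + 15) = (w - 3)*(w + 4)*(w - 5)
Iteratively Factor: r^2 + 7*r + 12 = (r + 4)*(r + 3)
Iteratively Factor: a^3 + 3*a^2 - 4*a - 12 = (a - 2)*(a^2 + 5*a + 6) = (a - 2)*(a + 2)*(a + 3)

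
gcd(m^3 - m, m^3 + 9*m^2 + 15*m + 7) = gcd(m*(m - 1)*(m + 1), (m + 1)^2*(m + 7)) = m + 1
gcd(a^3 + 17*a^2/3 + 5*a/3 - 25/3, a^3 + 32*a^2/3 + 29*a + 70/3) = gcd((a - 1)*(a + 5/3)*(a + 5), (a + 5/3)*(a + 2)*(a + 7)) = a + 5/3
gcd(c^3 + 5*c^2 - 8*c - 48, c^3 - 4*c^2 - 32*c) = c + 4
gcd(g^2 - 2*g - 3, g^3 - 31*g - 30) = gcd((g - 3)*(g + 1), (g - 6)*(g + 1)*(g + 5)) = g + 1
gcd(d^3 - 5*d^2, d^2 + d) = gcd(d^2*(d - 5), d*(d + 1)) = d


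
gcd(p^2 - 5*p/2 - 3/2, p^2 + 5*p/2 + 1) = p + 1/2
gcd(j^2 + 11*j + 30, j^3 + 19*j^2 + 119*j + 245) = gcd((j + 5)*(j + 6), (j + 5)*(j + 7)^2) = j + 5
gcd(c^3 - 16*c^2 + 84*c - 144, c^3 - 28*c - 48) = c - 6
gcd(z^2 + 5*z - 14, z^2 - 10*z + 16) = z - 2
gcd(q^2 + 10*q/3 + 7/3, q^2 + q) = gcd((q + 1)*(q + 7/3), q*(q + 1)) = q + 1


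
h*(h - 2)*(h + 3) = h^3 + h^2 - 6*h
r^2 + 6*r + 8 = (r + 2)*(r + 4)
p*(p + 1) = p^2 + p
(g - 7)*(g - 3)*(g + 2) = g^3 - 8*g^2 + g + 42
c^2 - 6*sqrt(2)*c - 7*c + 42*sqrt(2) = (c - 7)*(c - 6*sqrt(2))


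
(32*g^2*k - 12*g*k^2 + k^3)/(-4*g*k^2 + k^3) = (-8*g + k)/k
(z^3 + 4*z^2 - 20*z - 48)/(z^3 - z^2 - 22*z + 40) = (z^2 + 8*z + 12)/(z^2 + 3*z - 10)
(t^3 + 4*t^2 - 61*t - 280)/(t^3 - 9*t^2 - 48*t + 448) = (t + 5)/(t - 8)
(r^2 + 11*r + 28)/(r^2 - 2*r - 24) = (r + 7)/(r - 6)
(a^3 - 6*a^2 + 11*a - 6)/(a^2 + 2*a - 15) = (a^2 - 3*a + 2)/(a + 5)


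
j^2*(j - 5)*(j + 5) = j^4 - 25*j^2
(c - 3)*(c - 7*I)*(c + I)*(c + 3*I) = c^4 - 3*c^3 - 3*I*c^3 + 25*c^2 + 9*I*c^2 - 75*c + 21*I*c - 63*I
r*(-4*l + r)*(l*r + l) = -4*l^2*r^2 - 4*l^2*r + l*r^3 + l*r^2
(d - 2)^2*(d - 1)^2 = d^4 - 6*d^3 + 13*d^2 - 12*d + 4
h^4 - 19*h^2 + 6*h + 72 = (h - 3)^2*(h + 2)*(h + 4)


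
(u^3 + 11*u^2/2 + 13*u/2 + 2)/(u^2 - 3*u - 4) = (u^2 + 9*u/2 + 2)/(u - 4)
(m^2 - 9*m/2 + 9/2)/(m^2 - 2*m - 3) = (m - 3/2)/(m + 1)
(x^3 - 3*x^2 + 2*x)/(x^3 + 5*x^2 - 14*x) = (x - 1)/(x + 7)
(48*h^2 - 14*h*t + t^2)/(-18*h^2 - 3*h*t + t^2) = (-8*h + t)/(3*h + t)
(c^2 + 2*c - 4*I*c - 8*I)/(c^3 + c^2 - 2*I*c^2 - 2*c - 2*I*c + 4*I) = (c - 4*I)/(c^2 - c*(1 + 2*I) + 2*I)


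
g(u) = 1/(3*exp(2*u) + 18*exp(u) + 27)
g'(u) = (-6*exp(2*u) - 18*exp(u))/(3*exp(2*u) + 18*exp(u) + 27)^2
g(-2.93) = 0.04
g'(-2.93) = -0.00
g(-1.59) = 0.03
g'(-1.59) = -0.00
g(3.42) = 0.00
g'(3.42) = -0.00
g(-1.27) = 0.03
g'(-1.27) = -0.01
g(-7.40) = 0.04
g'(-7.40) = -0.00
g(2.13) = 0.00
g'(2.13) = -0.00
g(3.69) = 0.00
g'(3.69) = -0.00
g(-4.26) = 0.04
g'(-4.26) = -0.00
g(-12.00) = 0.04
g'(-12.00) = 0.00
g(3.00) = 0.00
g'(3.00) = 0.00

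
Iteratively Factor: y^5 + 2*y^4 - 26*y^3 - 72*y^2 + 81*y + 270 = (y + 3)*(y^4 - y^3 - 23*y^2 - 3*y + 90) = (y + 3)^2*(y^3 - 4*y^2 - 11*y + 30) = (y - 2)*(y + 3)^2*(y^2 - 2*y - 15) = (y - 5)*(y - 2)*(y + 3)^2*(y + 3)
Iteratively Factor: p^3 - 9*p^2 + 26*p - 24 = (p - 4)*(p^2 - 5*p + 6) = (p - 4)*(p - 3)*(p - 2)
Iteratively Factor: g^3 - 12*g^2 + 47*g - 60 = (g - 3)*(g^2 - 9*g + 20) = (g - 5)*(g - 3)*(g - 4)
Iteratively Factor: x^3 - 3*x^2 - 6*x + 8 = (x + 2)*(x^2 - 5*x + 4) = (x - 4)*(x + 2)*(x - 1)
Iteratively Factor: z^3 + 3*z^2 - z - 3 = (z + 3)*(z^2 - 1) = (z + 1)*(z + 3)*(z - 1)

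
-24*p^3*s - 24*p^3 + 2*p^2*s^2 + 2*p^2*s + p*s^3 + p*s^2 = (-4*p + s)*(6*p + s)*(p*s + p)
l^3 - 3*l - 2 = (l - 2)*(l + 1)^2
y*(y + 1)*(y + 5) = y^3 + 6*y^2 + 5*y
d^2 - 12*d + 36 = (d - 6)^2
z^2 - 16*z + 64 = (z - 8)^2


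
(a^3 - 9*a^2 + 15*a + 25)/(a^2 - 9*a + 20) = (a^2 - 4*a - 5)/(a - 4)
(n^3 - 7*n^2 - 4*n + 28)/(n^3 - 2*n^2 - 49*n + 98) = (n + 2)/(n + 7)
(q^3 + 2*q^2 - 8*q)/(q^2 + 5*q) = (q^2 + 2*q - 8)/(q + 5)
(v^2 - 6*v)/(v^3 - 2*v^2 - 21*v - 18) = v/(v^2 + 4*v + 3)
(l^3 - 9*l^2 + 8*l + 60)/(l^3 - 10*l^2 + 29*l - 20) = (l^2 - 4*l - 12)/(l^2 - 5*l + 4)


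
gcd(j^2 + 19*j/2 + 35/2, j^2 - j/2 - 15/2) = j + 5/2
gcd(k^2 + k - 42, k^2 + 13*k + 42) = k + 7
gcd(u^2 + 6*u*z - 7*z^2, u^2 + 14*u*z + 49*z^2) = u + 7*z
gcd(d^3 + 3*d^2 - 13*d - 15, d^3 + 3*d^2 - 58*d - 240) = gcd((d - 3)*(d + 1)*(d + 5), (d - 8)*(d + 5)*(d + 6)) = d + 5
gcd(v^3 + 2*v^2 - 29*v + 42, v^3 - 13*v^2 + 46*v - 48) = v^2 - 5*v + 6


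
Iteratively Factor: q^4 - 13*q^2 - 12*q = (q - 4)*(q^3 + 4*q^2 + 3*q) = (q - 4)*(q + 3)*(q^2 + q) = (q - 4)*(q + 1)*(q + 3)*(q)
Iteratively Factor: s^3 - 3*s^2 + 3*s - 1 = (s - 1)*(s^2 - 2*s + 1) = (s - 1)^2*(s - 1)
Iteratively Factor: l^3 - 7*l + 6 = (l + 3)*(l^2 - 3*l + 2) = (l - 2)*(l + 3)*(l - 1)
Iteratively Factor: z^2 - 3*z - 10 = (z - 5)*(z + 2)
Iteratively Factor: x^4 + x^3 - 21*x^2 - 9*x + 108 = (x + 3)*(x^3 - 2*x^2 - 15*x + 36) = (x - 3)*(x + 3)*(x^2 + x - 12) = (x - 3)^2*(x + 3)*(x + 4)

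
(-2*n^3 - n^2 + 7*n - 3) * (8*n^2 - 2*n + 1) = -16*n^5 - 4*n^4 + 56*n^3 - 39*n^2 + 13*n - 3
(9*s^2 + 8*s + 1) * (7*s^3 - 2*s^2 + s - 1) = 63*s^5 + 38*s^4 - 3*s^2 - 7*s - 1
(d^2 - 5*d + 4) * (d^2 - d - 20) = d^4 - 6*d^3 - 11*d^2 + 96*d - 80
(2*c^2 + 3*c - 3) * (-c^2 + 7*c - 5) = -2*c^4 + 11*c^3 + 14*c^2 - 36*c + 15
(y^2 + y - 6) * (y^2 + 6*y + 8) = y^4 + 7*y^3 + 8*y^2 - 28*y - 48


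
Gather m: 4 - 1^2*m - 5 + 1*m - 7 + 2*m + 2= 2*m - 6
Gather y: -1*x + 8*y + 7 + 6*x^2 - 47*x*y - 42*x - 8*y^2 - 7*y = 6*x^2 - 43*x - 8*y^2 + y*(1 - 47*x) + 7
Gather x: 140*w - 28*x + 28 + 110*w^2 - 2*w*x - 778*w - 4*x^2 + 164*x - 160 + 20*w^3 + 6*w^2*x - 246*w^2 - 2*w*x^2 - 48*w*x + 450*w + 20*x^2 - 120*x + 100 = 20*w^3 - 136*w^2 - 188*w + x^2*(16 - 2*w) + x*(6*w^2 - 50*w + 16) - 32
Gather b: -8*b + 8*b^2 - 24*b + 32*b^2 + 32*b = 40*b^2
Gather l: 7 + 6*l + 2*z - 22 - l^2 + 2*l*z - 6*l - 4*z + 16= -l^2 + 2*l*z - 2*z + 1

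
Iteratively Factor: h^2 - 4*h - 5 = (h + 1)*(h - 5)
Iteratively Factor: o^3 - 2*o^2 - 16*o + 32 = (o - 4)*(o^2 + 2*o - 8) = (o - 4)*(o + 4)*(o - 2)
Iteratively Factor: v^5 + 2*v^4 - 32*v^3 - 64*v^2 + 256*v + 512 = (v + 4)*(v^4 - 2*v^3 - 24*v^2 + 32*v + 128) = (v - 4)*(v + 4)*(v^3 + 2*v^2 - 16*v - 32) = (v - 4)*(v + 4)^2*(v^2 - 2*v - 8) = (v - 4)^2*(v + 4)^2*(v + 2)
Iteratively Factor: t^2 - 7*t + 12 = (t - 4)*(t - 3)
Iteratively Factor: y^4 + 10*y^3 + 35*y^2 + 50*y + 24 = (y + 4)*(y^3 + 6*y^2 + 11*y + 6) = (y + 3)*(y + 4)*(y^2 + 3*y + 2) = (y + 1)*(y + 3)*(y + 4)*(y + 2)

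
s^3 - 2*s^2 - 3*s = s*(s - 3)*(s + 1)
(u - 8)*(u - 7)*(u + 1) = u^3 - 14*u^2 + 41*u + 56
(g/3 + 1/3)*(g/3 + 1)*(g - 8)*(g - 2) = g^4/9 - 2*g^3/3 - 7*g^2/3 + 34*g/9 + 16/3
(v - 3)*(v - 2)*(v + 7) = v^3 + 2*v^2 - 29*v + 42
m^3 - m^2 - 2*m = m*(m - 2)*(m + 1)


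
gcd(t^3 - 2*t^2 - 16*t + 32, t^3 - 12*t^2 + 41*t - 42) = t - 2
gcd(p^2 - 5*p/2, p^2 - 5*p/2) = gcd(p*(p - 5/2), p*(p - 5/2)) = p^2 - 5*p/2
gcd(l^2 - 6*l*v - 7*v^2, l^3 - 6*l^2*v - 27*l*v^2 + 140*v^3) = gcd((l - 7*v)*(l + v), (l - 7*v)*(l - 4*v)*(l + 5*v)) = -l + 7*v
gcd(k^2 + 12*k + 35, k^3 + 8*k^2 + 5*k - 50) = k + 5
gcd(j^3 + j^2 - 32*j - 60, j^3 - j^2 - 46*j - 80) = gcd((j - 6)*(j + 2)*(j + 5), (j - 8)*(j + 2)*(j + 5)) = j^2 + 7*j + 10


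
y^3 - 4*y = y*(y - 2)*(y + 2)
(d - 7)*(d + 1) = d^2 - 6*d - 7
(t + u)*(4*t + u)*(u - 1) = 4*t^2*u - 4*t^2 + 5*t*u^2 - 5*t*u + u^3 - u^2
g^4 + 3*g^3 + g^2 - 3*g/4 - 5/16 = (g - 1/2)*(g + 1/2)^2*(g + 5/2)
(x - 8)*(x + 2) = x^2 - 6*x - 16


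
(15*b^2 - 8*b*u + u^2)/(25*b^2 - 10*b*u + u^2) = (-3*b + u)/(-5*b + u)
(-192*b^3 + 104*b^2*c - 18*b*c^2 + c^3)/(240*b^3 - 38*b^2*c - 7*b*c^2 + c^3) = (-24*b^2 + 10*b*c - c^2)/(30*b^2 - b*c - c^2)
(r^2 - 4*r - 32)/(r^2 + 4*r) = (r - 8)/r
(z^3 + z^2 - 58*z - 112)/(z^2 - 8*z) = z + 9 + 14/z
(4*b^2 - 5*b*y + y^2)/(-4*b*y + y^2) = (-b + y)/y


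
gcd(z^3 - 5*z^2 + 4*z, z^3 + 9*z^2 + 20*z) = z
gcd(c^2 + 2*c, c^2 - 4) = c + 2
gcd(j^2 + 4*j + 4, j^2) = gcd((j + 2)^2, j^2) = 1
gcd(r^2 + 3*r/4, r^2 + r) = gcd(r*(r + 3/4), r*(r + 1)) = r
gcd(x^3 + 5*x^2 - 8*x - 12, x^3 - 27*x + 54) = x + 6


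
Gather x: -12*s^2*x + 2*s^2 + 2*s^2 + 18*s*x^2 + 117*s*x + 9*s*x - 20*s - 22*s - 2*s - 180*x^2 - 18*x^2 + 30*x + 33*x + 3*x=4*s^2 - 44*s + x^2*(18*s - 198) + x*(-12*s^2 + 126*s + 66)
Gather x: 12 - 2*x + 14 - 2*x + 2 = 28 - 4*x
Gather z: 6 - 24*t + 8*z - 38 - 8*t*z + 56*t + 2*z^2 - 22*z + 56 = 32*t + 2*z^2 + z*(-8*t - 14) + 24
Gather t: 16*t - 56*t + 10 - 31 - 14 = -40*t - 35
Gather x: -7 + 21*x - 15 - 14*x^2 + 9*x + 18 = -14*x^2 + 30*x - 4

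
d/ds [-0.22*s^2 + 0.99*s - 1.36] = 0.99 - 0.44*s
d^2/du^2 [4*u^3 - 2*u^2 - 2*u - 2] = 24*u - 4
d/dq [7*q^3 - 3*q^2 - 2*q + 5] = 21*q^2 - 6*q - 2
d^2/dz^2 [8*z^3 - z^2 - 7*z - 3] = 48*z - 2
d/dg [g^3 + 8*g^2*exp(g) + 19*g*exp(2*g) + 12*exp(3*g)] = 8*g^2*exp(g) + 3*g^2 + 38*g*exp(2*g) + 16*g*exp(g) + 36*exp(3*g) + 19*exp(2*g)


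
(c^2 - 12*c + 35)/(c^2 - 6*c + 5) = (c - 7)/(c - 1)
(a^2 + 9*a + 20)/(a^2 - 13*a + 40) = (a^2 + 9*a + 20)/(a^2 - 13*a + 40)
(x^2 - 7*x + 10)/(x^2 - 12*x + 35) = (x - 2)/(x - 7)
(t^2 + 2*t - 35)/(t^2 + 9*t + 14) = (t - 5)/(t + 2)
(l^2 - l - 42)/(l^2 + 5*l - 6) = (l - 7)/(l - 1)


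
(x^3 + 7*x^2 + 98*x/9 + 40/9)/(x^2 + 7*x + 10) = (x^2 + 2*x + 8/9)/(x + 2)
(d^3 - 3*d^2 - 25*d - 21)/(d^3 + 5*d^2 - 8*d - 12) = (d^2 - 4*d - 21)/(d^2 + 4*d - 12)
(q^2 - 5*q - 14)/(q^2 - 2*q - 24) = (-q^2 + 5*q + 14)/(-q^2 + 2*q + 24)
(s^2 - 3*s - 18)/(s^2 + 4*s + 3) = (s - 6)/(s + 1)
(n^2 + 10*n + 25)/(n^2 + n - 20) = (n + 5)/(n - 4)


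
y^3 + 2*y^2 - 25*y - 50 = (y - 5)*(y + 2)*(y + 5)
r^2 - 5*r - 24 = (r - 8)*(r + 3)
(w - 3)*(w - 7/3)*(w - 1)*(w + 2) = w^4 - 13*w^3/3 - w^2/3 + 53*w/3 - 14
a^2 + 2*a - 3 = (a - 1)*(a + 3)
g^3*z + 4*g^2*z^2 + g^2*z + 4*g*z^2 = g*(g + 4*z)*(g*z + z)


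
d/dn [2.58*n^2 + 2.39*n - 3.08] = 5.16*n + 2.39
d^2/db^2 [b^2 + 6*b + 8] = 2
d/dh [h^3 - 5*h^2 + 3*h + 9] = 3*h^2 - 10*h + 3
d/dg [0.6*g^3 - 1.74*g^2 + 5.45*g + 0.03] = 1.8*g^2 - 3.48*g + 5.45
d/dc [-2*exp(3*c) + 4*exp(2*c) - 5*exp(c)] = (-6*exp(2*c) + 8*exp(c) - 5)*exp(c)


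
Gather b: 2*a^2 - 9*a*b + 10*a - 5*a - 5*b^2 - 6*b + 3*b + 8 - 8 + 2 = 2*a^2 + 5*a - 5*b^2 + b*(-9*a - 3) + 2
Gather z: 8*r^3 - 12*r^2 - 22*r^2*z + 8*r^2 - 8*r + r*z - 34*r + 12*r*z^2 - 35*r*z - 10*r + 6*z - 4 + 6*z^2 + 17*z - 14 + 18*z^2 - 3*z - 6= 8*r^3 - 4*r^2 - 52*r + z^2*(12*r + 24) + z*(-22*r^2 - 34*r + 20) - 24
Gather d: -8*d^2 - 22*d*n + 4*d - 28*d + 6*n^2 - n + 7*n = -8*d^2 + d*(-22*n - 24) + 6*n^2 + 6*n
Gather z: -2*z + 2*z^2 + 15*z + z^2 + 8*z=3*z^2 + 21*z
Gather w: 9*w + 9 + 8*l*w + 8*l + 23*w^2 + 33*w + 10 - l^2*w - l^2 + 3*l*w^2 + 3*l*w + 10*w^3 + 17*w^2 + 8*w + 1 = -l^2 + 8*l + 10*w^3 + w^2*(3*l + 40) + w*(-l^2 + 11*l + 50) + 20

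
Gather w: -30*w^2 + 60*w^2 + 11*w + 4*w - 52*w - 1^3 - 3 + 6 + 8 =30*w^2 - 37*w + 10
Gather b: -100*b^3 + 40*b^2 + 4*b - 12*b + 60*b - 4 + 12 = -100*b^3 + 40*b^2 + 52*b + 8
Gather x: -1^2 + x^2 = x^2 - 1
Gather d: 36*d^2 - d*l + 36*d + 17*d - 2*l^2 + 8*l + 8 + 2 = 36*d^2 + d*(53 - l) - 2*l^2 + 8*l + 10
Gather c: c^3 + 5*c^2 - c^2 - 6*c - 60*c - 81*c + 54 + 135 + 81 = c^3 + 4*c^2 - 147*c + 270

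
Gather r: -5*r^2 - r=-5*r^2 - r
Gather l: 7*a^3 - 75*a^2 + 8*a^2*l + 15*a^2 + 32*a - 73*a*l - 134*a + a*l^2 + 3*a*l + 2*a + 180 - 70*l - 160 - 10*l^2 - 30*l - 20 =7*a^3 - 60*a^2 - 100*a + l^2*(a - 10) + l*(8*a^2 - 70*a - 100)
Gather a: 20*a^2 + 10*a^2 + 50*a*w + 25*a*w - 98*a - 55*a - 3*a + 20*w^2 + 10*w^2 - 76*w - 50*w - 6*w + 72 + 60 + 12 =30*a^2 + a*(75*w - 156) + 30*w^2 - 132*w + 144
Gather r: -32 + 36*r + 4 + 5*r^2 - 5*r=5*r^2 + 31*r - 28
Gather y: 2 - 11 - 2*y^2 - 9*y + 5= -2*y^2 - 9*y - 4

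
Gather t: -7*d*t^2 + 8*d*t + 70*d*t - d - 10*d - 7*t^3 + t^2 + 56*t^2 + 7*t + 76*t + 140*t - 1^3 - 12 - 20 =-11*d - 7*t^3 + t^2*(57 - 7*d) + t*(78*d + 223) - 33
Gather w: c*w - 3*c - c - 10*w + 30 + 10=-4*c + w*(c - 10) + 40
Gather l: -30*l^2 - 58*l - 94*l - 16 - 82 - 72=-30*l^2 - 152*l - 170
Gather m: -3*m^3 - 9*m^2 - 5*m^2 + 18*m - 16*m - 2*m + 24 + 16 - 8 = -3*m^3 - 14*m^2 + 32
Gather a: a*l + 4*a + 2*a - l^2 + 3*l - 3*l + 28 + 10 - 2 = a*(l + 6) - l^2 + 36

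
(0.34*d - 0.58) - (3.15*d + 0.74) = -2.81*d - 1.32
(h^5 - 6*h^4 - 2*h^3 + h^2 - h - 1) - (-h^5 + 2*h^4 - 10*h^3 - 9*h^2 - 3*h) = 2*h^5 - 8*h^4 + 8*h^3 + 10*h^2 + 2*h - 1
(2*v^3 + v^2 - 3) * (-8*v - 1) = -16*v^4 - 10*v^3 - v^2 + 24*v + 3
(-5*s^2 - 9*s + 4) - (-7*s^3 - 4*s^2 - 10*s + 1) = 7*s^3 - s^2 + s + 3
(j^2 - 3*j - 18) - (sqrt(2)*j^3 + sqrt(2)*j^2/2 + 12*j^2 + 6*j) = -sqrt(2)*j^3 - 11*j^2 - sqrt(2)*j^2/2 - 9*j - 18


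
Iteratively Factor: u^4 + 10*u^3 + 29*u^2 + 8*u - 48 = (u + 4)*(u^3 + 6*u^2 + 5*u - 12) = (u + 4)^2*(u^2 + 2*u - 3) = (u + 3)*(u + 4)^2*(u - 1)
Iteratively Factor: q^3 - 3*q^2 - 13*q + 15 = (q + 3)*(q^2 - 6*q + 5) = (q - 1)*(q + 3)*(q - 5)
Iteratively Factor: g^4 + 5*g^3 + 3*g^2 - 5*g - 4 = (g - 1)*(g^3 + 6*g^2 + 9*g + 4) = (g - 1)*(g + 1)*(g^2 + 5*g + 4) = (g - 1)*(g + 1)*(g + 4)*(g + 1)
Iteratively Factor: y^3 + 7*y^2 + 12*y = (y + 4)*(y^2 + 3*y) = (y + 3)*(y + 4)*(y)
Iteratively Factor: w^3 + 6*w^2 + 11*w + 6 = (w + 1)*(w^2 + 5*w + 6) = (w + 1)*(w + 3)*(w + 2)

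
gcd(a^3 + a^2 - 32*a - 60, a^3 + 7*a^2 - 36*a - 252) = a - 6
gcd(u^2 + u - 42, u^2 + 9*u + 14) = u + 7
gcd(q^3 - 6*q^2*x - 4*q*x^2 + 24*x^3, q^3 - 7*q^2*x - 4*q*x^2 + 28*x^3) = -q^2 + 4*x^2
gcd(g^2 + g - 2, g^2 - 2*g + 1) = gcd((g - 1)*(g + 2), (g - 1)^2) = g - 1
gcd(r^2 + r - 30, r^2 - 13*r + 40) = r - 5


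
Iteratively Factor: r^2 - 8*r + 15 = (r - 5)*(r - 3)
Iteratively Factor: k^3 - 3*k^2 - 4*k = (k)*(k^2 - 3*k - 4) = k*(k + 1)*(k - 4)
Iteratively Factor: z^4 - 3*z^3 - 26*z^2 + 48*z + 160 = (z - 5)*(z^3 + 2*z^2 - 16*z - 32) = (z - 5)*(z + 4)*(z^2 - 2*z - 8) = (z - 5)*(z - 4)*(z + 4)*(z + 2)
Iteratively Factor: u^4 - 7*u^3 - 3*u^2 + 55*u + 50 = (u + 2)*(u^3 - 9*u^2 + 15*u + 25) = (u - 5)*(u + 2)*(u^2 - 4*u - 5) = (u - 5)*(u + 1)*(u + 2)*(u - 5)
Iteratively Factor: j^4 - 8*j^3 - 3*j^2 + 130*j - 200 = (j - 5)*(j^3 - 3*j^2 - 18*j + 40) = (j - 5)*(j - 2)*(j^2 - j - 20) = (j - 5)^2*(j - 2)*(j + 4)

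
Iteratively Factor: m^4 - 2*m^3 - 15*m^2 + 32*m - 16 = (m - 1)*(m^3 - m^2 - 16*m + 16) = (m - 4)*(m - 1)*(m^2 + 3*m - 4) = (m - 4)*(m - 1)*(m + 4)*(m - 1)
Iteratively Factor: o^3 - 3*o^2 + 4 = (o - 2)*(o^2 - o - 2) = (o - 2)^2*(o + 1)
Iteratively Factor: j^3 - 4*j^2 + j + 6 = (j + 1)*(j^2 - 5*j + 6) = (j - 3)*(j + 1)*(j - 2)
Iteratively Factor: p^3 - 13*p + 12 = (p - 3)*(p^2 + 3*p - 4) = (p - 3)*(p + 4)*(p - 1)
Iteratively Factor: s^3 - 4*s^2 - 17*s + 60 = (s + 4)*(s^2 - 8*s + 15) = (s - 3)*(s + 4)*(s - 5)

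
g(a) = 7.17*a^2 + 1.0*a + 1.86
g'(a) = 14.34*a + 1.0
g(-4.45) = 139.39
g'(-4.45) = -62.81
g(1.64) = 22.78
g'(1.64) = 24.52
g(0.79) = 7.12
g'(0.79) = 12.33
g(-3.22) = 72.98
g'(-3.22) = -45.17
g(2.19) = 38.44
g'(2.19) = 32.40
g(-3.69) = 95.80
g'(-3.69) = -51.91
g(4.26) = 136.24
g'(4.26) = 62.09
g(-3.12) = 68.54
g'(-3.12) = -43.74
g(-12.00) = 1022.34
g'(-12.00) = -171.08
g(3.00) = 69.39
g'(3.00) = 44.02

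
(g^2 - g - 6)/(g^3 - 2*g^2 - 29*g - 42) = (g - 3)/(g^2 - 4*g - 21)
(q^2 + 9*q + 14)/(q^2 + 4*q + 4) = (q + 7)/(q + 2)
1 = 1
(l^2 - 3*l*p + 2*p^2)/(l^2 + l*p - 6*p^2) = (l - p)/(l + 3*p)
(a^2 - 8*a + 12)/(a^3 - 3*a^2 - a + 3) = (a^2 - 8*a + 12)/(a^3 - 3*a^2 - a + 3)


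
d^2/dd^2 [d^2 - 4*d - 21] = 2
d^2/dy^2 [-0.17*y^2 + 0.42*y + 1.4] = -0.340000000000000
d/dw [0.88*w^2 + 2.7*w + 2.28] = 1.76*w + 2.7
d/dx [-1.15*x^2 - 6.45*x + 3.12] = -2.3*x - 6.45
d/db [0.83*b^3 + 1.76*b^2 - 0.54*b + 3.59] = 2.49*b^2 + 3.52*b - 0.54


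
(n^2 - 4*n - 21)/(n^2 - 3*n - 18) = (n - 7)/(n - 6)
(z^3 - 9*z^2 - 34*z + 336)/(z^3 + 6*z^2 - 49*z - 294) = (z - 8)/(z + 7)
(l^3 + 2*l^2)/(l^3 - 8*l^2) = (l + 2)/(l - 8)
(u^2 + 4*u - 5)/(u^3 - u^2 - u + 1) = (u + 5)/(u^2 - 1)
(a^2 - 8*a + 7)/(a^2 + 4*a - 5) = (a - 7)/(a + 5)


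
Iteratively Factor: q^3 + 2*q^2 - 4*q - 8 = (q + 2)*(q^2 - 4) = (q + 2)^2*(q - 2)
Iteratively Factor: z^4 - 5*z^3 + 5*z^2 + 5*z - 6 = (z + 1)*(z^3 - 6*z^2 + 11*z - 6) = (z - 3)*(z + 1)*(z^2 - 3*z + 2) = (z - 3)*(z - 1)*(z + 1)*(z - 2)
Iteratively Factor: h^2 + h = (h)*(h + 1)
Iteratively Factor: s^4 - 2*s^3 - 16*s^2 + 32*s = (s)*(s^3 - 2*s^2 - 16*s + 32) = s*(s - 2)*(s^2 - 16) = s*(s - 2)*(s + 4)*(s - 4)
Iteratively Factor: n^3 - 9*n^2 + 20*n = (n - 4)*(n^2 - 5*n) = (n - 5)*(n - 4)*(n)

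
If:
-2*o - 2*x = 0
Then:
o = -x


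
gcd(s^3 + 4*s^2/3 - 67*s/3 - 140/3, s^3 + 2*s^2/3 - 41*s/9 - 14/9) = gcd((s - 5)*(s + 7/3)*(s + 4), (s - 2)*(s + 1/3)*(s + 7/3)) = s + 7/3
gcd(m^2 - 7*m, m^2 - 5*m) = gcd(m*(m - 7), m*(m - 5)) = m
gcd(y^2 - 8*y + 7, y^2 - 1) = y - 1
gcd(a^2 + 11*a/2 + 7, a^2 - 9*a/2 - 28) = a + 7/2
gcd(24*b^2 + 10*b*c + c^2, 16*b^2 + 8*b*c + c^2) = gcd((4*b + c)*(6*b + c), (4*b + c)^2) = 4*b + c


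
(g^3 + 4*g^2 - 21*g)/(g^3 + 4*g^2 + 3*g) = (g^2 + 4*g - 21)/(g^2 + 4*g + 3)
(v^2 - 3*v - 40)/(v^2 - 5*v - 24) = (v + 5)/(v + 3)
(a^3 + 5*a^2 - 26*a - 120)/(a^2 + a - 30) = a + 4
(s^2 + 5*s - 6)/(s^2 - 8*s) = (s^2 + 5*s - 6)/(s*(s - 8))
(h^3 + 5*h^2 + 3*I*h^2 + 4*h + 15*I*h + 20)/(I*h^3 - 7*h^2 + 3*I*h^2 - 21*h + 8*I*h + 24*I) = (-I*h^2 + h*(4 - 5*I) + 20)/(h^2 + h*(3 + 8*I) + 24*I)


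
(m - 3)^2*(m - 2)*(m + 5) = m^4 - 3*m^3 - 19*m^2 + 87*m - 90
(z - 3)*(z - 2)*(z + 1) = z^3 - 4*z^2 + z + 6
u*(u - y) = u^2 - u*y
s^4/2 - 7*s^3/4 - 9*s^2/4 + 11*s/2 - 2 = (s/2 + 1)*(s - 4)*(s - 1)*(s - 1/2)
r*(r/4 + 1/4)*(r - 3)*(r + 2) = r^4/4 - 7*r^2/4 - 3*r/2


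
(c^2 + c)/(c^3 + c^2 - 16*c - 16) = c/(c^2 - 16)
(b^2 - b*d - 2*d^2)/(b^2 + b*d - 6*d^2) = (b + d)/(b + 3*d)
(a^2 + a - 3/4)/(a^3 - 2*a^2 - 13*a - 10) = (-a^2 - a + 3/4)/(-a^3 + 2*a^2 + 13*a + 10)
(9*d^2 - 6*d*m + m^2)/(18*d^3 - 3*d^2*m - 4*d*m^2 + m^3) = 1/(2*d + m)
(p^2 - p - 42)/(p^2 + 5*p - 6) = (p - 7)/(p - 1)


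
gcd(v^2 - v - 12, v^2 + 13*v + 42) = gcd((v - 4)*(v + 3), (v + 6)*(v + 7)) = 1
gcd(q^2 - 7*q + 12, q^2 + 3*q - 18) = q - 3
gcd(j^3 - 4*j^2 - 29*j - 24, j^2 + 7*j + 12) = j + 3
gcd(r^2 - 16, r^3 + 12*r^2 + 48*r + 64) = r + 4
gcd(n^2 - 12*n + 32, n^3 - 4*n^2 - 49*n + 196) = n - 4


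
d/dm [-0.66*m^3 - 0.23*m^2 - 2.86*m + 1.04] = -1.98*m^2 - 0.46*m - 2.86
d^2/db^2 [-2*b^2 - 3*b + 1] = -4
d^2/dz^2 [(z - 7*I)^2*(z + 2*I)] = 6*z - 24*I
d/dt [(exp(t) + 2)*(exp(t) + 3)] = (2*exp(t) + 5)*exp(t)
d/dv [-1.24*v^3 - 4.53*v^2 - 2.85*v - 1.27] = -3.72*v^2 - 9.06*v - 2.85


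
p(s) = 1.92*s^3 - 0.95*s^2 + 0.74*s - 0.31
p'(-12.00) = 852.98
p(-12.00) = -3463.75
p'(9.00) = 450.20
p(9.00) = 1329.08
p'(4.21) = 94.83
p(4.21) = 129.23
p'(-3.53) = 79.22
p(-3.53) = -99.22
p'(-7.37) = 327.61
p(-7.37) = -825.97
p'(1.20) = 6.75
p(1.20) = 2.53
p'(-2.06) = 29.10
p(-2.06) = -22.65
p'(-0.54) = 3.45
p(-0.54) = -1.29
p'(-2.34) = 36.73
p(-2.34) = -31.84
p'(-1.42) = 15.05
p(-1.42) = -8.77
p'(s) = 5.76*s^2 - 1.9*s + 0.74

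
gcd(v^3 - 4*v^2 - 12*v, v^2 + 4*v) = v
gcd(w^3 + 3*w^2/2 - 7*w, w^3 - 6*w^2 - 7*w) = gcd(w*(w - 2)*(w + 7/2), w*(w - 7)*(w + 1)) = w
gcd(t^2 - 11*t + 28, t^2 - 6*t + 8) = t - 4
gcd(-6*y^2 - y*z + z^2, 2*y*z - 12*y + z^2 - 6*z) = 2*y + z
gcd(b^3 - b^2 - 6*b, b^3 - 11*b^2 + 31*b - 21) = b - 3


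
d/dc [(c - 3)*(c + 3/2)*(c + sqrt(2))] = 3*c^2 - 3*c + 2*sqrt(2)*c - 9/2 - 3*sqrt(2)/2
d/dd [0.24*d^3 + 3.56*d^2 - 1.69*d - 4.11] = 0.72*d^2 + 7.12*d - 1.69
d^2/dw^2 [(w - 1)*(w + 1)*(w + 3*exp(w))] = 3*w^2*exp(w) + 12*w*exp(w) + 6*w + 3*exp(w)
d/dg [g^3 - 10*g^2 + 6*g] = 3*g^2 - 20*g + 6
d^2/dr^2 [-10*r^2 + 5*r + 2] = -20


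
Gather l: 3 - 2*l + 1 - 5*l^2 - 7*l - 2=-5*l^2 - 9*l + 2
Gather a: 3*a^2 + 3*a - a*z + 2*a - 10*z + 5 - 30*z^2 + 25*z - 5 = 3*a^2 + a*(5 - z) - 30*z^2 + 15*z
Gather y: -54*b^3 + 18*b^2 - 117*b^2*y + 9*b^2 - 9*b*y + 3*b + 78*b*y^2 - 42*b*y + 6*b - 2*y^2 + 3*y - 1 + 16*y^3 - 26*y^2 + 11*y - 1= -54*b^3 + 27*b^2 + 9*b + 16*y^3 + y^2*(78*b - 28) + y*(-117*b^2 - 51*b + 14) - 2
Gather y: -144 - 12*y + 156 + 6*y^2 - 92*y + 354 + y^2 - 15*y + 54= 7*y^2 - 119*y + 420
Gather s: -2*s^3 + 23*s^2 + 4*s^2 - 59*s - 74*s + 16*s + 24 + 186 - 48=-2*s^3 + 27*s^2 - 117*s + 162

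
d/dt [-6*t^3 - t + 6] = -18*t^2 - 1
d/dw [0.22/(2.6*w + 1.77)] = -0.572/(2.6*w + 1.77)^2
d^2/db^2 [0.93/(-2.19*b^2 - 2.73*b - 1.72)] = (8.920746*b^2 + 11.120382*b - 0.93*(4.38*b + 2.73)*(8.76*b + 5.46) + 7.006248)/(2.19*b^2 + 2.73*b + 1.72)^3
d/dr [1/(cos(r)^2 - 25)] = 2*sin(r)*cos(r)/(cos(r)^2 - 25)^2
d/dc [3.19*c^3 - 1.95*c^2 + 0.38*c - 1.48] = 9.57*c^2 - 3.9*c + 0.38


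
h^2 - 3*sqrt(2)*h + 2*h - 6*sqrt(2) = (h + 2)*(h - 3*sqrt(2))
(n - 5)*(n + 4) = n^2 - n - 20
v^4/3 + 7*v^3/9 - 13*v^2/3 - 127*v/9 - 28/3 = (v/3 + 1)*(v - 4)*(v + 1)*(v + 7/3)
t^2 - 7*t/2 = t*(t - 7/2)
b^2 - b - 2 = (b - 2)*(b + 1)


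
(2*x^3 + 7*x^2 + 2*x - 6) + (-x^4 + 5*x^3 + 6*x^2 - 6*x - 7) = -x^4 + 7*x^3 + 13*x^2 - 4*x - 13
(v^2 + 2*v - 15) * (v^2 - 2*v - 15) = v^4 - 34*v^2 + 225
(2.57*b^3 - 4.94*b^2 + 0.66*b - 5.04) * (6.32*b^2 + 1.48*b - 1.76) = 16.2424*b^5 - 27.4172*b^4 - 7.6632*b^3 - 22.1816*b^2 - 8.6208*b + 8.8704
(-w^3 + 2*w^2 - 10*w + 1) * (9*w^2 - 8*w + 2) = -9*w^5 + 26*w^4 - 108*w^3 + 93*w^2 - 28*w + 2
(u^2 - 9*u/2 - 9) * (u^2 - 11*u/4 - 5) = u^4 - 29*u^3/4 - 13*u^2/8 + 189*u/4 + 45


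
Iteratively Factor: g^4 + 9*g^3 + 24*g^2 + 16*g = (g + 4)*(g^3 + 5*g^2 + 4*g) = (g + 1)*(g + 4)*(g^2 + 4*g) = (g + 1)*(g + 4)^2*(g)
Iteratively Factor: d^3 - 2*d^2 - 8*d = (d)*(d^2 - 2*d - 8) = d*(d - 4)*(d + 2)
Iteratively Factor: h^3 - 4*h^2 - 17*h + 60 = (h - 3)*(h^2 - h - 20) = (h - 3)*(h + 4)*(h - 5)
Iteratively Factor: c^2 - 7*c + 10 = (c - 5)*(c - 2)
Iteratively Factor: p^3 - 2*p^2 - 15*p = (p - 5)*(p^2 + 3*p) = p*(p - 5)*(p + 3)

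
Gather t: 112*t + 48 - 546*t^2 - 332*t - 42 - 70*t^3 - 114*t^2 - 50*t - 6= -70*t^3 - 660*t^2 - 270*t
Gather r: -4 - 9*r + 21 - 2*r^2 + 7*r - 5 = -2*r^2 - 2*r + 12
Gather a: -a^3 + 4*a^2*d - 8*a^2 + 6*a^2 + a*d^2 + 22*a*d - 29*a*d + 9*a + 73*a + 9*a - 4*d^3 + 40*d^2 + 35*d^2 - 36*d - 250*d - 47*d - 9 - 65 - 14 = -a^3 + a^2*(4*d - 2) + a*(d^2 - 7*d + 91) - 4*d^3 + 75*d^2 - 333*d - 88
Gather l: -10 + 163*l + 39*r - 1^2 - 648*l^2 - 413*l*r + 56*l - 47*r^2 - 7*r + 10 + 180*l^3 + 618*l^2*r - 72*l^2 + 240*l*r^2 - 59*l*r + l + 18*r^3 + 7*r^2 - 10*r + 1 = 180*l^3 + l^2*(618*r - 720) + l*(240*r^2 - 472*r + 220) + 18*r^3 - 40*r^2 + 22*r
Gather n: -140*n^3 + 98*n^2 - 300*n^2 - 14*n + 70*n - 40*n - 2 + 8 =-140*n^3 - 202*n^2 + 16*n + 6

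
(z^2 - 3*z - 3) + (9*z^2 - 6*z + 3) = 10*z^2 - 9*z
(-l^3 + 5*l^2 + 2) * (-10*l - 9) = 10*l^4 - 41*l^3 - 45*l^2 - 20*l - 18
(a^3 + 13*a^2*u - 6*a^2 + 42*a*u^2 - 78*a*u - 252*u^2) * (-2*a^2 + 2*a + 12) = -2*a^5 - 26*a^4*u + 14*a^4 - 84*a^3*u^2 + 182*a^3*u + 588*a^2*u^2 - 72*a^2 - 936*a*u - 3024*u^2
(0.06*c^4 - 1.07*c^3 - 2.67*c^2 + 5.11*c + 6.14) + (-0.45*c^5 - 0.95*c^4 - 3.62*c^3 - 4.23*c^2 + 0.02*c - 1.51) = -0.45*c^5 - 0.89*c^4 - 4.69*c^3 - 6.9*c^2 + 5.13*c + 4.63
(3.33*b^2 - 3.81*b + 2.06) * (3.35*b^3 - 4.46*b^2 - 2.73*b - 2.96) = 11.1555*b^5 - 27.6153*b^4 + 14.8027*b^3 - 8.6431*b^2 + 5.6538*b - 6.0976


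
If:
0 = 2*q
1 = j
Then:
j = 1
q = 0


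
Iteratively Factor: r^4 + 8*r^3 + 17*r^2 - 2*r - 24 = (r + 4)*(r^3 + 4*r^2 + r - 6) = (r + 3)*(r + 4)*(r^2 + r - 2) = (r - 1)*(r + 3)*(r + 4)*(r + 2)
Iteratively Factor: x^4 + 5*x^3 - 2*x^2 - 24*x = (x)*(x^3 + 5*x^2 - 2*x - 24) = x*(x + 4)*(x^2 + x - 6) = x*(x + 3)*(x + 4)*(x - 2)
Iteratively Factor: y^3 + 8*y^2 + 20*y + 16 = (y + 2)*(y^2 + 6*y + 8) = (y + 2)*(y + 4)*(y + 2)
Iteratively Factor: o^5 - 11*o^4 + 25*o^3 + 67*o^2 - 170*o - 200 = (o - 4)*(o^4 - 7*o^3 - 3*o^2 + 55*o + 50) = (o - 4)*(o + 1)*(o^3 - 8*o^2 + 5*o + 50) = (o - 4)*(o + 1)*(o + 2)*(o^2 - 10*o + 25) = (o - 5)*(o - 4)*(o + 1)*(o + 2)*(o - 5)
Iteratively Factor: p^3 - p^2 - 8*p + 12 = (p - 2)*(p^2 + p - 6) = (p - 2)*(p + 3)*(p - 2)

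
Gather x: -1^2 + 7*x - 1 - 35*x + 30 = 28 - 28*x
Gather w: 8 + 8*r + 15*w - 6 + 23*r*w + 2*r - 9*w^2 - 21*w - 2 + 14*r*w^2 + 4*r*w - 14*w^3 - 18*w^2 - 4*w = 10*r - 14*w^3 + w^2*(14*r - 27) + w*(27*r - 10)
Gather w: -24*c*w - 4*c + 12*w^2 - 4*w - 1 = -4*c + 12*w^2 + w*(-24*c - 4) - 1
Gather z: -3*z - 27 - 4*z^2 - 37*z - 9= -4*z^2 - 40*z - 36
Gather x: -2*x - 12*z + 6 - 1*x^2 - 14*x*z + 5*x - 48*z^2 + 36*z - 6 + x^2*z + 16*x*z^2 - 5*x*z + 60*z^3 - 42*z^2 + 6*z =x^2*(z - 1) + x*(16*z^2 - 19*z + 3) + 60*z^3 - 90*z^2 + 30*z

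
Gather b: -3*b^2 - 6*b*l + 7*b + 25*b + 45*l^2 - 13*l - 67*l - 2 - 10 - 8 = -3*b^2 + b*(32 - 6*l) + 45*l^2 - 80*l - 20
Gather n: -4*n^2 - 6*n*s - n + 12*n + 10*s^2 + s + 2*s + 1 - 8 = -4*n^2 + n*(11 - 6*s) + 10*s^2 + 3*s - 7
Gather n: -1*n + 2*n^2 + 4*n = 2*n^2 + 3*n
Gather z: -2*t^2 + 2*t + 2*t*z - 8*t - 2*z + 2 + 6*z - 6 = -2*t^2 - 6*t + z*(2*t + 4) - 4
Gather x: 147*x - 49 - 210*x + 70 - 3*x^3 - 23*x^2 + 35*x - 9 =-3*x^3 - 23*x^2 - 28*x + 12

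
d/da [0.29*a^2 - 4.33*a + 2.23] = 0.58*a - 4.33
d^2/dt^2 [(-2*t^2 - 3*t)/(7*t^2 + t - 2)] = 14*(-19*t^3 - 12*t^2 - 18*t - 2)/(343*t^6 + 147*t^5 - 273*t^4 - 83*t^3 + 78*t^2 + 12*t - 8)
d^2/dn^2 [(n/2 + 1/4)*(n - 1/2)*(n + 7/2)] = 3*n + 7/2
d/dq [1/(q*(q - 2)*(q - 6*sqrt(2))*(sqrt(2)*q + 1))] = (-sqrt(2)*q*(q - 2)*(q - 6*sqrt(2)) - q*(q - 2)*(sqrt(2)*q + 1) - q*(q - 6*sqrt(2))*(sqrt(2)*q + 1) - (q - 2)*(q - 6*sqrt(2))*(sqrt(2)*q + 1))/(q^2*(q - 2)^2*(q - 6*sqrt(2))^2*(sqrt(2)*q + 1)^2)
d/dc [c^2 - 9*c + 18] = 2*c - 9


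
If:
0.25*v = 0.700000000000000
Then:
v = 2.80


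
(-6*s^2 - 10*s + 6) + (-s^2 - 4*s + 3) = -7*s^2 - 14*s + 9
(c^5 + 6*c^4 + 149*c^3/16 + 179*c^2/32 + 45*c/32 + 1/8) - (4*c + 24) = c^5 + 6*c^4 + 149*c^3/16 + 179*c^2/32 - 83*c/32 - 191/8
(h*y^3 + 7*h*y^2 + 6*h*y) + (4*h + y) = h*y^3 + 7*h*y^2 + 6*h*y + 4*h + y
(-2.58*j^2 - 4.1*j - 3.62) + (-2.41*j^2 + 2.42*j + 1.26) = -4.99*j^2 - 1.68*j - 2.36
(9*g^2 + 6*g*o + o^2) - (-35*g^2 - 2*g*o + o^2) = 44*g^2 + 8*g*o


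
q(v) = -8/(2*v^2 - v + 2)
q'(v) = -8*(1 - 4*v)/(2*v^2 - v + 2)^2 = 8*(4*v - 1)/(2*v^2 - v + 2)^2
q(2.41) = -0.71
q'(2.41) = 0.55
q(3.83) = -0.29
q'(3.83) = 0.15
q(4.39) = -0.22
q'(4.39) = 0.10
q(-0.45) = -2.80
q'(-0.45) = -2.75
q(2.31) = -0.77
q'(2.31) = 0.61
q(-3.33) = -0.29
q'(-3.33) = -0.15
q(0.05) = -4.09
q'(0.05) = -1.67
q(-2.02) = -0.66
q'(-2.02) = -0.49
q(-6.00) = -0.10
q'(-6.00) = -0.03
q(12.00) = -0.03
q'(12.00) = 0.00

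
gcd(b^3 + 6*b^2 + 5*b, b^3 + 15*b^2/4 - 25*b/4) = b^2 + 5*b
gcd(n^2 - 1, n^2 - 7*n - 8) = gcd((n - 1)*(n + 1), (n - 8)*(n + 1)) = n + 1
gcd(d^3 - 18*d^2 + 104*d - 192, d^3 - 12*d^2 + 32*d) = d^2 - 12*d + 32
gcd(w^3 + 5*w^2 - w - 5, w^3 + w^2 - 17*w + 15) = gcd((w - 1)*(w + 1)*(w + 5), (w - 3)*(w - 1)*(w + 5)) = w^2 + 4*w - 5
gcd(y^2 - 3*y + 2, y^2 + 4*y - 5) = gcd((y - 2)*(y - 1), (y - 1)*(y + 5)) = y - 1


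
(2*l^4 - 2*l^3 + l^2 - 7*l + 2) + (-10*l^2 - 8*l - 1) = 2*l^4 - 2*l^3 - 9*l^2 - 15*l + 1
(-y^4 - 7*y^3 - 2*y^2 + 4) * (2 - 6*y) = 6*y^5 + 40*y^4 - 2*y^3 - 4*y^2 - 24*y + 8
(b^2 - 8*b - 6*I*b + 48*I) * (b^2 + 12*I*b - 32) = b^4 - 8*b^3 + 6*I*b^3 + 40*b^2 - 48*I*b^2 - 320*b + 192*I*b - 1536*I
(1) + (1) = 2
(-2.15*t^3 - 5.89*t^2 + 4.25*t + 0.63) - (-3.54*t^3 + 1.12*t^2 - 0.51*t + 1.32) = 1.39*t^3 - 7.01*t^2 + 4.76*t - 0.69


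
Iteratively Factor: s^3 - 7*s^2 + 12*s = (s - 3)*(s^2 - 4*s) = s*(s - 3)*(s - 4)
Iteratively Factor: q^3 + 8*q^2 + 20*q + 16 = (q + 4)*(q^2 + 4*q + 4) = (q + 2)*(q + 4)*(q + 2)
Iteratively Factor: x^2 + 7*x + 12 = (x + 3)*(x + 4)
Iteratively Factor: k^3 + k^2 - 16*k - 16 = (k - 4)*(k^2 + 5*k + 4) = (k - 4)*(k + 1)*(k + 4)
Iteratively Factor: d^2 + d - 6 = (d + 3)*(d - 2)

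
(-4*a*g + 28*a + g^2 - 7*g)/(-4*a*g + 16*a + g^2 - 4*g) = (g - 7)/(g - 4)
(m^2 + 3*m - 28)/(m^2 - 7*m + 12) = (m + 7)/(m - 3)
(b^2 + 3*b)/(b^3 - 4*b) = (b + 3)/(b^2 - 4)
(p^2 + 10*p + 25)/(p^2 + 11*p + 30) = (p + 5)/(p + 6)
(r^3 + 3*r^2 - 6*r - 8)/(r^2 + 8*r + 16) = (r^2 - r - 2)/(r + 4)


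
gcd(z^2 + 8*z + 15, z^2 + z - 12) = 1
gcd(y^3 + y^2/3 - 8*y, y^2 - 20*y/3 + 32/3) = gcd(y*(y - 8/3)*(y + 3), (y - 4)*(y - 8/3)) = y - 8/3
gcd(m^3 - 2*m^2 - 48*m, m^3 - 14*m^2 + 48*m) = m^2 - 8*m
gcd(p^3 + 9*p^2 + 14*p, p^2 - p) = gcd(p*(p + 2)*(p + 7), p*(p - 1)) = p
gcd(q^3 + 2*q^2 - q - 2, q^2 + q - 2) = q^2 + q - 2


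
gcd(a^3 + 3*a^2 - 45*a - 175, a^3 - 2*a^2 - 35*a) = a^2 - 2*a - 35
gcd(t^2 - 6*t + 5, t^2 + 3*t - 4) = t - 1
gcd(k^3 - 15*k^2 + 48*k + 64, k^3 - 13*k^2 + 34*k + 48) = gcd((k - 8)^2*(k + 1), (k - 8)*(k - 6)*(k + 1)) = k^2 - 7*k - 8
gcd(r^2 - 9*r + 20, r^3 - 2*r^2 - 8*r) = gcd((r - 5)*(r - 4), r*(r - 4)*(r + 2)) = r - 4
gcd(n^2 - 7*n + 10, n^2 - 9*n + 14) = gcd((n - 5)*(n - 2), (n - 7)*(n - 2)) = n - 2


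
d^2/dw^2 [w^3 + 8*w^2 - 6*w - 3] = 6*w + 16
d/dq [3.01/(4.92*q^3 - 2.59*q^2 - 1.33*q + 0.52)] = (-44.4276*q^2 + 15.5918*q + 4.0033)/(4.92*q^3 - 2.59*q^2 - 1.33*q + 0.52)^2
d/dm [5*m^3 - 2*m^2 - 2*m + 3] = 15*m^2 - 4*m - 2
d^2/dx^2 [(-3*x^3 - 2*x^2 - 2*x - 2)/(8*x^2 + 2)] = (-20*x^3 - 72*x^2 + 15*x + 6)/(64*x^6 + 48*x^4 + 12*x^2 + 1)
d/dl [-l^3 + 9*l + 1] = 9 - 3*l^2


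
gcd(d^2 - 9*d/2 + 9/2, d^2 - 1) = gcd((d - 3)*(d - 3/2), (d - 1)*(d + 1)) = 1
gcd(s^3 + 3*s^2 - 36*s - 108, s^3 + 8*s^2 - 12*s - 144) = s + 6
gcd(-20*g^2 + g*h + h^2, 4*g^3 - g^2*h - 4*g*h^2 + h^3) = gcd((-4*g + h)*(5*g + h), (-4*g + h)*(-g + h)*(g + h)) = 4*g - h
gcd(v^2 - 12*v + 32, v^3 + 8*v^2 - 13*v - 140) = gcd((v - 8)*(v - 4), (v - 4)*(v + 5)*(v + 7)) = v - 4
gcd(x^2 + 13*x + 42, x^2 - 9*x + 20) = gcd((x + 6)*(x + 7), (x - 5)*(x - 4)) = 1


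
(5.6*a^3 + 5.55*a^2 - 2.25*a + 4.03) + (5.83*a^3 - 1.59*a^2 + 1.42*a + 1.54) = 11.43*a^3 + 3.96*a^2 - 0.83*a + 5.57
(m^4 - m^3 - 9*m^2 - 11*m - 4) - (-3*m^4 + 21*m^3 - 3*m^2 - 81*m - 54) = 4*m^4 - 22*m^3 - 6*m^2 + 70*m + 50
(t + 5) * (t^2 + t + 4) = t^3 + 6*t^2 + 9*t + 20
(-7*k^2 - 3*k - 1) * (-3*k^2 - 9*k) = 21*k^4 + 72*k^3 + 30*k^2 + 9*k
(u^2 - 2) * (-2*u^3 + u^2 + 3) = -2*u^5 + u^4 + 4*u^3 + u^2 - 6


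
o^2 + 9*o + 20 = (o + 4)*(o + 5)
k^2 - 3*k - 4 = (k - 4)*(k + 1)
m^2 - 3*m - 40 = (m - 8)*(m + 5)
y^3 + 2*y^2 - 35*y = y*(y - 5)*(y + 7)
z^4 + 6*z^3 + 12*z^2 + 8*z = z*(z + 2)^3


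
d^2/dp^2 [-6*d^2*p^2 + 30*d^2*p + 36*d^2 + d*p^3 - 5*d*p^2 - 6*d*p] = 2*d*(-6*d + 3*p - 5)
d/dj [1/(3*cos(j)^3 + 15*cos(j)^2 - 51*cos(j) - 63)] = (3*cos(j)^2 + 10*cos(j) - 17)*sin(j)/(3*(cos(j)^3 + 5*cos(j)^2 - 17*cos(j) - 21)^2)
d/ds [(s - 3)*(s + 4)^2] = (s + 4)*(3*s - 2)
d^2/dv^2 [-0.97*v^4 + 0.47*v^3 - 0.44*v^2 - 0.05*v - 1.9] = -11.64*v^2 + 2.82*v - 0.88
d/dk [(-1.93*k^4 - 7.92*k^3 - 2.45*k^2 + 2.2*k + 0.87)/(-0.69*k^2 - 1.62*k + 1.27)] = (2.6634*k^5 + 14.8446*k^4 + 15.8564*k^3 - 24.6882*k^2 - 5.0224*k + 4.2034)/(0.4761*k^4 + 2.2356*k^3 + 0.871800000000001*k^2 - 4.1148*k + 1.6129)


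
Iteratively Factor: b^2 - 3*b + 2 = (b - 2)*(b - 1)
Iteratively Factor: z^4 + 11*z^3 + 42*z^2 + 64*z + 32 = (z + 2)*(z^3 + 9*z^2 + 24*z + 16) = (z + 2)*(z + 4)*(z^2 + 5*z + 4) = (z + 1)*(z + 2)*(z + 4)*(z + 4)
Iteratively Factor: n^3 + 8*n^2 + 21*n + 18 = (n + 3)*(n^2 + 5*n + 6) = (n + 3)^2*(n + 2)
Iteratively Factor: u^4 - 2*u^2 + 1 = (u - 1)*(u^3 + u^2 - u - 1) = (u - 1)*(u + 1)*(u^2 - 1) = (u - 1)^2*(u + 1)*(u + 1)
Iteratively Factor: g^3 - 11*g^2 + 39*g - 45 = (g - 3)*(g^2 - 8*g + 15) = (g - 3)^2*(g - 5)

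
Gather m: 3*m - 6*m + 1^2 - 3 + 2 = -3*m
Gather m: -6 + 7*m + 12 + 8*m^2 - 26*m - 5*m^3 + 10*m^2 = -5*m^3 + 18*m^2 - 19*m + 6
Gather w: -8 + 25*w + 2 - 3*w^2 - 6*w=-3*w^2 + 19*w - 6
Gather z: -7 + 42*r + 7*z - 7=42*r + 7*z - 14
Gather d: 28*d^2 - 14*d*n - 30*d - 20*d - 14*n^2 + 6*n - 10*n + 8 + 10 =28*d^2 + d*(-14*n - 50) - 14*n^2 - 4*n + 18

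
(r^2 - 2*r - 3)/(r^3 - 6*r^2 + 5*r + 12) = 1/(r - 4)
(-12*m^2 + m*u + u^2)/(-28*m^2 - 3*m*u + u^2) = (-3*m + u)/(-7*m + u)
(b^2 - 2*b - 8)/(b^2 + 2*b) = (b - 4)/b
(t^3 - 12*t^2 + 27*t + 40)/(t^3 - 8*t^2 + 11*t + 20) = (t - 8)/(t - 4)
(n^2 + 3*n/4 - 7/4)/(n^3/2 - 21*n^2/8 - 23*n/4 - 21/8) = 2*(-4*n^2 - 3*n + 7)/(-4*n^3 + 21*n^2 + 46*n + 21)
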